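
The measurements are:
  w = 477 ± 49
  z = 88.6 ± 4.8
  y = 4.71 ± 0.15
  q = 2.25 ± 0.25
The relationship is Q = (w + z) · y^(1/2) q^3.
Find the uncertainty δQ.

Let u = w + z = 566. δu = √(δw² + δz²) = √(2400 + 23.0) = 49.2, so δu/u = 0.0870.
Q is then a monomial in u, y, q:
δQ/Q = √((δu/u)² + (½·δy/y)² + (3·δq/q)²) = √(0.00758 + 0.000254 + 0.111) = 0.345
Q = 14000, so δQ = 0.345 × 14000 = 4820.

4820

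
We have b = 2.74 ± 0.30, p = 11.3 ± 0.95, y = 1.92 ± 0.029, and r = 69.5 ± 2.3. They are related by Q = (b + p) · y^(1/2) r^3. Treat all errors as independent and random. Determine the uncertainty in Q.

Let u = b + p = 14.0. δu = √(δb² + δp²) = √(0.0900 + 0.902) = 0.996, so δu/u = 0.0710.
Q is then a monomial in u, y, r:
δQ/Q = √((δu/u)² + (½·δy/y)² + (3·δr/r)²) = √(0.00503 + 5.7e-05 + 0.00986) = 0.122
Q = 6.53e+06, so δQ = 0.122 × 6.53e+06 = 7.98e+05.

7.98e+05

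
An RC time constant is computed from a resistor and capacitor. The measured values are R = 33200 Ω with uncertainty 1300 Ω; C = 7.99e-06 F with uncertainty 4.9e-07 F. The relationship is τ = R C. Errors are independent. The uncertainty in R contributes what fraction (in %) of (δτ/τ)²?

29.0%

(δτ/τ)² = (1·δR/R)² + (1·δC/C)²
  R term: (1×0.0392)² = 0.00153
  C term: (1×0.0613)² = 0.00376
Total = 0.00529. Share from R = 0.00153/0.00529 = 0.290.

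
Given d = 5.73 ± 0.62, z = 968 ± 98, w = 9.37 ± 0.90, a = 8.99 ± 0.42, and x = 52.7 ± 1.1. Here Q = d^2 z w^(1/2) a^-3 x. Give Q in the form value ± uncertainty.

7060 ± 1990

Products/powers → add relative errors in quadrature, weighted by exponent:
  (2·δd/d)² = (2×0.108)² = 0.0468;  (1·δz/z)² = (1×0.101)² = 0.0102;  (½·δw/w)² = (0.5×0.0961)² = 0.00231;  (-3·δa/a)² = (-3×0.0467)² = 0.0196;  (1·δx/x)² = (1×0.0209)² = 0.000436
δQ/Q = √(0.0795) = 0.282
Q = 7060, so δQ = 0.282 × 7060 = 1990.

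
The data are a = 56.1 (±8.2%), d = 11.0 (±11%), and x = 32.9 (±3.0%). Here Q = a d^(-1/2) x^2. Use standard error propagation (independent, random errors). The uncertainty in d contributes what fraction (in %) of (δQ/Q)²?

(δQ/Q)² = (1·δa/a)² + (−½·δd/d)² + (2·δx/x)²
  a term: (1×0.0820)² = 0.00672
  d term: (-0.5×0.110)² = 0.00302
  x term: (2×0.0300)² = 0.00360
Total = 0.0133. Share from d = 0.00302/0.0133 = 0.227.

22.7%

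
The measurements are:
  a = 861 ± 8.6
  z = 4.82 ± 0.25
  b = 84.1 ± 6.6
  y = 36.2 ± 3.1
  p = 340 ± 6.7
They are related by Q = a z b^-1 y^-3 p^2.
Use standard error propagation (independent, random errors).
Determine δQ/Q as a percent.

27.7%

Q is a product of powers, so relative uncertainties combine in quadrature:
  (1·δa/a)² = (1×0.00999)² = 9.98e-05;  (1·δz/z)² = (1×0.0519)² = 0.00269;  (-1·δb/b)² = (-1×0.0785)² = 0.00616;  (-3·δy/y)² = (-3×0.0856)² = 0.0660;  (2·δp/p)² = (2×0.0197)² = 0.00155
δQ/Q = √(0.0765) = 0.277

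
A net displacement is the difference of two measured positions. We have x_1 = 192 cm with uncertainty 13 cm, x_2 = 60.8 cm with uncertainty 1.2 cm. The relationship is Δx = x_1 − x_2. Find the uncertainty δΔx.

13.1 cm

Absolute uncertainties add in quadrature for a linear combination:
  (δx_1)² = 169;  (δx_2)² = 1.44
δΔx = √(170) = 13.1 cm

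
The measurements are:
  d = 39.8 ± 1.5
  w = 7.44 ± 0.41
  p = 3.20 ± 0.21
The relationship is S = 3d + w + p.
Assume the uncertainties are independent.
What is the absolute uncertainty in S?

Each term contributes (cᵢ δxᵢ)² to (δS)²:
  (3·δd)² = 20.2;  (δw)² = 0.168;  (δp)² = 0.0441
δS = √(20.5) = 4.52

4.52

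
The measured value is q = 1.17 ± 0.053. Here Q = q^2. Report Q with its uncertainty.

Each factor contributes (exponent × relative error)² to (δQ/Q)²:
  (2·δq/q)² = (2×0.0453)² = 0.00821
δQ/Q = √(0.00821) = 0.0906
Q = 1.37, so δQ = 0.0906 × 1.37 = 0.124.

1.37 ± 0.124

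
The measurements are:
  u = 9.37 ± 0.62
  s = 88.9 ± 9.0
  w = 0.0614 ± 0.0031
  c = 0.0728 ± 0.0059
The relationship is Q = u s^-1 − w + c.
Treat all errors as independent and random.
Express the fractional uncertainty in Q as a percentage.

12.3%

Let p = u·s^-1 = 0.105. δp/p = √((1·δu/u)² + (-1·δs/s)²) = √(0.00438 + 0.0102) = 0.121, so δp = 0.0127.
Q = p − w + c: δQ = √(δp² + δw² + δc²) = √(0.000162 + 9.61e-06 + 3.48e-05) = 0.0144
Q = 0.117, so δQ/Q = 0.0144/0.117 = 0.123.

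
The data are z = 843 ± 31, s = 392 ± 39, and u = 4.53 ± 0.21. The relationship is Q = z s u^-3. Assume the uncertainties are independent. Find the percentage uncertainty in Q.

17.5%

For a monomial Q ∝ z, s, u^-3, fractional errors add in quadrature:
  (1·δz/z)² = (1×0.0368)² = 0.00135;  (1·δs/s)² = (1×0.0995)² = 0.00990;  (-3·δu/u)² = (-3×0.0464)² = 0.0193
δQ/Q = √(0.0306) = 0.175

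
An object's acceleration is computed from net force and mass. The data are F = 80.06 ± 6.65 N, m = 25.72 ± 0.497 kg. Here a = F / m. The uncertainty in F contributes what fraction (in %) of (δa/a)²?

(δa/a)² = (1·δF/F)² + (-1·δm/m)²
  F term: (1×0.0831)² = 0.00690
  m term: (-1×0.0193)² = 0.000373
Total = 0.00727. Share from F = 0.00690/0.00727 = 0.949.

94.9%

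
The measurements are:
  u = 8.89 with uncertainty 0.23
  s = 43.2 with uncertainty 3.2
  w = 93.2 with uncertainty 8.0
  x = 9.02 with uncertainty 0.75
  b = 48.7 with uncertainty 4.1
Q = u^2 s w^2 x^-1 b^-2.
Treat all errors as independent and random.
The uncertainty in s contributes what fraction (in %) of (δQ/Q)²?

(δQ/Q)² = (2·δu/u)² + (1·δs/s)² + (2·δw/w)² + (-1·δx/x)² + (-2·δb/b)²
  u term: (2×0.0259)² = 0.00268
  s term: (1×0.0741)² = 0.00549
  w term: (2×0.0858)² = 0.0295
  x term: (-1×0.0831)² = 0.00691
  b term: (-2×0.0842)² = 0.0284
Total = 0.0729. Share from s = 0.00549/0.0729 = 0.0753.

7.53%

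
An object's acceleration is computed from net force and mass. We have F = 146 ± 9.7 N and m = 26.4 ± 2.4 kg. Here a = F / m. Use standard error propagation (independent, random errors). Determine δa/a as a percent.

11.3%

Products/powers → add relative errors in quadrature, weighted by exponent:
  (1·δF/F)² = (1×0.0664)² = 0.00441;  (-1·δm/m)² = (-1×0.0909)² = 0.00826
δa/a = √(0.0127) = 0.113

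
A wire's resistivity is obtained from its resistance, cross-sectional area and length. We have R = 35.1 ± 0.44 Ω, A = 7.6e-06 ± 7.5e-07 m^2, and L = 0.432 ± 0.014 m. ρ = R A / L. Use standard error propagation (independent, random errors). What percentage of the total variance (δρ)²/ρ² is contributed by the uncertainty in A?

(δρ/ρ)² = (1·δR/R)² + (1·δA/A)² + (-1·δL/L)²
  R term: (1×0.0125)² = 0.000157
  A term: (1×0.0987)² = 0.00974
  L term: (-1×0.0324)² = 0.00105
Total = 0.0109. Share from A = 0.00974/0.0109 = 0.890.

89.0%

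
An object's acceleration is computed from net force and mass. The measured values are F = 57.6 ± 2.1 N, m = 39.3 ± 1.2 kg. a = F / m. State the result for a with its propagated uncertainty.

1.47 ± 0.0697 m/s^2

Relative error in a monomial: (δa/a)² = Σ (nᵢ · δxᵢ/xᵢ)².
  (1·δF/F)² = (1×0.0365)² = 0.00133;  (-1·δm/m)² = (-1×0.0305)² = 0.000932
δa/a = √(0.00226) = 0.0476
a = 1.47 m/s^2, so δa = 0.0476 × 1.47 = 0.0697 m/s^2.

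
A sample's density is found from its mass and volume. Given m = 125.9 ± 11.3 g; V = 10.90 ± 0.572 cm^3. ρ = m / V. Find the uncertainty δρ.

1.20 g/cm^3

Each factor contributes (exponent × relative error)² to (δρ/ρ)²:
  (1·δm/m)² = (1×0.0898)² = 0.00806;  (-1·δV/V)² = (-1×0.0525)² = 0.00275
δρ/ρ = √(0.0108) = 0.104
ρ = 11.55 g/cm^3, so δρ = 0.104 × 11.55 = 1.20 g/cm^3.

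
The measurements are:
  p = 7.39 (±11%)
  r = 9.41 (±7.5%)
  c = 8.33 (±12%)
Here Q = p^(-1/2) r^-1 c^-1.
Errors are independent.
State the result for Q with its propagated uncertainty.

Relative error in a monomial: (δQ/Q)² = Σ (nᵢ · δxᵢ/xᵢ)².
  (−½·δp/p)² = (-0.5×0.110)² = 0.00302;  (-1·δr/r)² = (-1×0.0750)² = 0.00562;  (-1·δc/c)² = (-1×0.120)² = 0.0144
δQ/Q = √(0.0231) = 0.152
Q = 0.00469, so δQ = 0.152 × 0.00469 = 0.000712.

0.00469 ± 0.000712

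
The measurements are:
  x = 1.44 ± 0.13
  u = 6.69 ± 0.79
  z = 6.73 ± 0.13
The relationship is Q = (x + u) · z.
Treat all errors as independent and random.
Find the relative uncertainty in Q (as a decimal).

Let w = x + u = 8.13. δw = √(δx² + δu²) = √(0.0169 + 0.624) = 0.801, so δw/w = 0.0985.
Q is then a monomial in w, z:
δQ/Q = √((δw/w)² + (1·δz/z)²) = √(0.00970 + 0.000373) = 0.100

0.100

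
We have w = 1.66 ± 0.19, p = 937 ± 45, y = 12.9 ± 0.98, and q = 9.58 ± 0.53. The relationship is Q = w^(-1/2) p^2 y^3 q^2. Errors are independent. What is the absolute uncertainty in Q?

Products/powers → add relative errors in quadrature, weighted by exponent:
  (−½·δw/w)² = (-0.5×0.114)² = 0.00328;  (2·δp/p)² = (2×0.0480)² = 0.00923;  (3·δy/y)² = (3×0.0760)² = 0.0519;  (2·δq/q)² = (2×0.0553)² = 0.0122
δQ/Q = √(0.0767) = 0.277
Q = 1.34e+11, so δQ = 0.277 × 1.34e+11 = 3.72e+10.

3.72e+10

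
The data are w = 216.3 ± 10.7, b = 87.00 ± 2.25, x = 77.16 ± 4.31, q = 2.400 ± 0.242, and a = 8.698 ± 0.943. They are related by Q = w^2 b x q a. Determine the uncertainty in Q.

Q is a product of powers, so relative uncertainties combine in quadrature:
  (2·δw/w)² = (2×0.0495)² = 0.00979;  (1·δb/b)² = (1×0.0259)² = 0.000669;  (1·δx/x)² = (1×0.0559)² = 0.00312;  (1·δq/q)² = (1×0.101)² = 0.0102;  (1·δa/a)² = (1×0.108)² = 0.0118
δQ/Q = √(0.0355) = 0.188
Q = 6.556e+09, so δQ = 0.188 × 6.556e+09 = 1.24e+09.

1.24e+09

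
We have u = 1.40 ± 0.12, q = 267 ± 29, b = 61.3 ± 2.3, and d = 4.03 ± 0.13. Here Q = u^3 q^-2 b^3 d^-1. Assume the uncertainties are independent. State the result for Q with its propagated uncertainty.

For a monomial Q ∝ u^3, q^-2, b^3, d^-1, fractional errors add in quadrature:
  (3·δu/u)² = (3×0.0857)² = 0.0661;  (-2·δq/q)² = (-2×0.109)² = 0.0472;  (3·δb/b)² = (3×0.0375)² = 0.0127;  (-1·δd/d)² = (-1×0.0323)² = 0.00104
δQ/Q = √(0.127) = 0.356
Q = 2.20, so δQ = 0.356 × 2.20 = 0.784.

2.20 ± 0.784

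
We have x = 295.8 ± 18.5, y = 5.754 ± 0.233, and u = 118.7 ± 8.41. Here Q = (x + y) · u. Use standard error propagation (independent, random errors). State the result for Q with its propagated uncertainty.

35790 ± 3350

Let w = x + y = 301.6. δw = √(δx² + δy²) = √(342 + 0.0543) = 18.5, so δw/w = 0.0614.
Q is then a monomial in w, u:
δQ/Q = √((δw/w)² + (1·δu/u)²) = √(0.00376 + 0.00502) = 0.0937
Q = 35790, so δQ = 0.0937 × 35790 = 3350.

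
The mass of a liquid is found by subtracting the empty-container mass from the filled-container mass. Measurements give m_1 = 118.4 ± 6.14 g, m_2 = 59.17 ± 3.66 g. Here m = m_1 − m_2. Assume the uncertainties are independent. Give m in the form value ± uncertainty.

Sums and differences: (δm)² = Σ (cᵢ δxᵢ)².
  (δm_1)² = 37.7;  (δm_2)² = 13.4
δm = √(51.1) = 7.15 g
m = 59.23 g.

59.23 ± 7.15 g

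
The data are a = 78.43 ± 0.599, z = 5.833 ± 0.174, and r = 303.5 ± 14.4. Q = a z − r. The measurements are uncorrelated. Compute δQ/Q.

0.131

Let p = a·z = 457.5. δp/p = √((1·δa/a)² + (1·δz/z)²) = √(5.83e-05 + 0.000890) = 0.0308, so δp = 14.1.
Q = p − r: δQ = √(δp² + δr²) = √(198 + 207) = 20.1
Q = 154.0, so δQ/Q = 20.1/154.0 = 0.131.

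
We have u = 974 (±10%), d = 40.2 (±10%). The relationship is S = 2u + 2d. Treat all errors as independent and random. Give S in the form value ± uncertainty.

2030 ± 195

Each term contributes (cᵢ δxᵢ)² to (δS)²:
  (2·δu)² = 37900;  (2·δd)² = 64.6
δS = √(38000) = 195
S = 2030.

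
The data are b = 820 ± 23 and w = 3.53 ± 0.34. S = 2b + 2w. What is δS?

46.0

Absolute uncertainties add in quadrature for a linear combination:
  (2·δb)² = 2120;  (2·δw)² = 0.462
δS = √(2120) = 46.0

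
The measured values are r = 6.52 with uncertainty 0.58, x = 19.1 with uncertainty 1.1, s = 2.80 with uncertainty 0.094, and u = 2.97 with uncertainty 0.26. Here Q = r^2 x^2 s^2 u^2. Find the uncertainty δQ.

3.04e+05

Relative error in a monomial: (δQ/Q)² = Σ (nᵢ · δxᵢ/xᵢ)².
  (2·δr/r)² = (2×0.0890)² = 0.0317;  (2·δx/x)² = (2×0.0576)² = 0.0133;  (2·δs/s)² = (2×0.0336)² = 0.00451;  (2·δu/u)² = (2×0.0875)² = 0.0307
δQ/Q = √(0.0801) = 0.283
Q = 1.07e+06, so δQ = 0.283 × 1.07e+06 = 3.04e+05.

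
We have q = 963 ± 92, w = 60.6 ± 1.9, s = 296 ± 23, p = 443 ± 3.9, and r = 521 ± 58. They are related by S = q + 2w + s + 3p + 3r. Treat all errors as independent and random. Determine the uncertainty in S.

199

Each term contributes (cᵢ δxᵢ)² to (δS)²:
  (δq)² = 8460;  (2·δw)² = 14.4;  (δs)² = 529;  (3·δp)² = 137;  (3·δr)² = 30300
δS = √(39400) = 199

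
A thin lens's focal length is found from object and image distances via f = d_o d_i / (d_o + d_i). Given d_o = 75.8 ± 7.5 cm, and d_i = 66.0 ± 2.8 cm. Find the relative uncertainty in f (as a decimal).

0.0513

∂f/∂d_o = (d_i/(d_o+d_i))² = 0.217;  ∂f/∂d_i = (d_o/(d_o+d_i))² = 0.286
δf = √((∂f/∂d_o · δd_o)² + (∂f/∂d_i · δd_i)²) = √(2.64 + 0.640) = 1.81 cm
f = 35.3 cm, so δf/f = 1.81/35.3 = 0.0513.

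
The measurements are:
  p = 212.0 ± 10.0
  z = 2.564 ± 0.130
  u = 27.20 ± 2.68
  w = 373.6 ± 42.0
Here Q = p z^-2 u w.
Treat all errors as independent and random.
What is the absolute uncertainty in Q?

Products/powers → add relative errors in quadrature, weighted by exponent:
  (1·δp/p)² = (1×0.0472)² = 0.00222;  (-2·δz/z)² = (-2×0.0507)² = 0.0103;  (1·δu/u)² = (1×0.0985)² = 0.00971;  (1·δw/w)² = (1×0.112)² = 0.0126
δQ/Q = √(0.0349) = 0.187
Q = 327700, so δQ = 0.187 × 327700 = 61200.

61200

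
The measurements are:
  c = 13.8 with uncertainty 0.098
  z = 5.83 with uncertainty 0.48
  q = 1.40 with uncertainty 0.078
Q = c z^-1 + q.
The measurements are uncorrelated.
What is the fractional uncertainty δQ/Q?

0.0559

Let p = c·z^-1 = 2.37. δp/p = √((1·δc/c)² + (-1·δz/z)²) = √(5.04e-05 + 0.00678) = 0.0826, so δp = 0.196.
Q = p + q: δQ = √(δp² + δq²) = √(0.0383 + 0.00608) = 0.211
Q = 3.77, so δQ/Q = 0.211/3.77 = 0.0559.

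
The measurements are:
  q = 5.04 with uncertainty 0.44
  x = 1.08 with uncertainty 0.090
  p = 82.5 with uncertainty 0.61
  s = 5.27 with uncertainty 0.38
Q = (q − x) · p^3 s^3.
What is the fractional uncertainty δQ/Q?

0.245

Let u = q − x = 3.96. δu = √(δq² + δx²) = √(0.194 + 0.00810) = 0.449, so δu/u = 0.113.
Q is then a monomial in u, p, s:
δQ/Q = √((δu/u)² + (3·δp/p)² + (3·δs/s)²) = √(0.0129 + 0.000492 + 0.0468) = 0.245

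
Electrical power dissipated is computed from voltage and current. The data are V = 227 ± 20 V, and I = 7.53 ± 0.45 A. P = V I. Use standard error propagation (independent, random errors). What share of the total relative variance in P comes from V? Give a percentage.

68.5%

(δP/P)² = (1·δV/V)² + (1·δI/I)²
  V term: (1×0.0881)² = 0.00776
  I term: (1×0.0598)² = 0.00357
Total = 0.0113. Share from V = 0.00776/0.0113 = 0.685.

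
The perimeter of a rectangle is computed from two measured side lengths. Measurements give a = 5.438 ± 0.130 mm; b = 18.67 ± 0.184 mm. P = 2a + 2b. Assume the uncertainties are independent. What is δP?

Absolute uncertainties add in quadrature for a linear combination:
  (2·δa)² = 0.0676;  (2·δb)² = 0.135
δP = √(0.203) = 0.451 mm

0.451 mm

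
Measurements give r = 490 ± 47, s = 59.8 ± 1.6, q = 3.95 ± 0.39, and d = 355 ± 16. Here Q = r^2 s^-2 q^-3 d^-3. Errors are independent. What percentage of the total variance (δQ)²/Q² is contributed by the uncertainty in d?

12.5%

(δQ/Q)² = (2·δr/r)² + (-2·δs/s)² + (-3·δq/q)² + (-3·δd/d)²
  r term: (2×0.0959)² = 0.0368
  s term: (-2×0.0268)² = 0.00286
  q term: (-3×0.0987)² = 0.0877
  d term: (-3×0.0451)² = 0.0183
Total = 0.146. Share from d = 0.0183/0.146 = 0.125.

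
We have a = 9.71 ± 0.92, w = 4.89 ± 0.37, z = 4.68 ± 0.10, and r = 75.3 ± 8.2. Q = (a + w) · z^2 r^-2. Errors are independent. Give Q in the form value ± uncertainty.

0.0564 ± 0.0131

Let u = a + w = 14.6. δu = √(δa² + δw²) = √(0.846 + 0.137) = 0.992, so δu/u = 0.0679.
Q is then a monomial in u, z, r:
δQ/Q = √((δu/u)² + (2·δz/z)² + (-2·δr/r)²) = √(0.00461 + 0.00183 + 0.0474) = 0.232
Q = 0.0564, so δQ = 0.232 × 0.0564 = 0.0131.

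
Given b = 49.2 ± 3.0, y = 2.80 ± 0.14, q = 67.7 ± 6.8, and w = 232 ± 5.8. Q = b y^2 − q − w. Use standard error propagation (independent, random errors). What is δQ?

46.1

Let p = b·y^2 = 386. δp/p = √((1·δb/b)² + (2·δy/y)²) = √(0.00372 + 0.0100) = 0.117, so δp = 45.2.
Q = p − q − w: δQ = √(δp² + δq² + δw²) = √(2040 + 46.2 + 33.6) = 46.1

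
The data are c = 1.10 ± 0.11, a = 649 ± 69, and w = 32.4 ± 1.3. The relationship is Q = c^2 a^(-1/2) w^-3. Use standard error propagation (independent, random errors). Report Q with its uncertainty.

Relative error in a monomial: (δQ/Q)² = Σ (nᵢ · δxᵢ/xᵢ)².
  (2·δc/c)² = (2×0.100)² = 0.0400;  (−½·δa/a)² = (-0.5×0.106)² = 0.00283;  (-3·δw/w)² = (-3×0.0401)² = 0.0145
δQ/Q = √(0.0573) = 0.239
Q = 1.4e-06, so δQ = 0.239 × 1.4e-06 = 3.34e-07.

(1.40 ± 0.334) × 10^-6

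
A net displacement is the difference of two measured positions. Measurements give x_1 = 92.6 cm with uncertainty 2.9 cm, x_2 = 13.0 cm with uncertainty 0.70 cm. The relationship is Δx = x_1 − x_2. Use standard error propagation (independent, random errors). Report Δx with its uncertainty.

79.6 ± 2.98 cm

Each term contributes (cᵢ δxᵢ)² to (δΔx)²:
  (δx_1)² = 8.41;  (δx_2)² = 0.490
δΔx = √(8.90) = 2.98 cm
Δx = 79.6 cm.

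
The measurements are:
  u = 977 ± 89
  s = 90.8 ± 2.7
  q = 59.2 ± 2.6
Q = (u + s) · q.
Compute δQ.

5960

Let w = u + s = 1070. δw = √(δu² + δs²) = √(7920 + 7.29) = 89.0, so δw/w = 0.0834.
Q is then a monomial in w, q:
δQ/Q = √((δw/w)² + (1·δq/q)²) = √(0.00695 + 0.00193) = 0.0942
Q = 63200, so δQ = 0.0942 × 63200 = 5960.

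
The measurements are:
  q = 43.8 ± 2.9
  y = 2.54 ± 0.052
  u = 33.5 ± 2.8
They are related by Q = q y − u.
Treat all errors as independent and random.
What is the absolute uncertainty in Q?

Let p = q·y = 111. δp/p = √((1·δq/q)² + (1·δy/y)²) = √(0.00438 + 0.000419) = 0.0693, so δp = 7.71.
Q = p − u: δQ = √(δp² + δu²) = √(59.4 + 7.84) = 8.20

8.20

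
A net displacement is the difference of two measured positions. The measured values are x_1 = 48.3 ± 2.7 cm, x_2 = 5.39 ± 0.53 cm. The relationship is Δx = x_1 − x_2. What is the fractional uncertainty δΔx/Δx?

Sums and differences: (δΔx)² = Σ (cᵢ δxᵢ)².
  (δx_1)² = 7.29;  (δx_2)² = 0.281
δΔx = √(7.57) = 2.75 cm
Δx = 42.9 cm, so δΔx/Δx = 2.75/42.9 = 0.0641.

0.0641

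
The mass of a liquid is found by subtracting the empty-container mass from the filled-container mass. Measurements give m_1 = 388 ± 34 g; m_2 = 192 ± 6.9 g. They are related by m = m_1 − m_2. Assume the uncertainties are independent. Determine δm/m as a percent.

17.7%

m is a linear combination, so absolute uncertainties add in quadrature:
  (δm_1)² = 1160;  (δm_2)² = 47.6
δm = √(1200) = 34.7 g
m = 196 g, so δm/m = 34.7/196 = 0.177.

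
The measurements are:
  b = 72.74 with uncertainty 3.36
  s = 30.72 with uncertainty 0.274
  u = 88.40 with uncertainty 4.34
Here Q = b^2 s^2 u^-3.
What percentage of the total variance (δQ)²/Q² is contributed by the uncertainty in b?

(δQ/Q)² = (2·δb/b)² + (2·δs/s)² + (-3·δu/u)²
  b term: (2×0.0462)² = 0.00853
  s term: (2×0.00892)² = 0.000318
  u term: (-3×0.0491)² = 0.0217
Total = 0.0305. Share from b = 0.00853/0.0305 = 0.279.

27.9%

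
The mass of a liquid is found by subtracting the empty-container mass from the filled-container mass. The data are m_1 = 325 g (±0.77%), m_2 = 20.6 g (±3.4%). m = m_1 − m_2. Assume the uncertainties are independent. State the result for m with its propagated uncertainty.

304 ± 2.60 g

Absolute uncertainties add in quadrature for a linear combination:
  (δm_1)² = 6.26;  (δm_2)² = 0.491
δm = √(6.75) = 2.60 g
m = 304 g.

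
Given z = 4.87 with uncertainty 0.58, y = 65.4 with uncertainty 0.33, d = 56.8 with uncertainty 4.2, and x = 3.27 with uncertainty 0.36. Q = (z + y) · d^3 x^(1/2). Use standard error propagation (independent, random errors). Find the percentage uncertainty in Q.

Let u = z + y = 70.3. δu = √(δz² + δy²) = √(0.336 + 0.109) = 0.667, so δu/u = 0.00950.
Q is then a monomial in u, d, x:
δQ/Q = √((δu/u)² + (3·δd/d)² + (½·δx/x)²) = √(9.02e-05 + 0.0492 + 0.00303) = 0.229

22.9%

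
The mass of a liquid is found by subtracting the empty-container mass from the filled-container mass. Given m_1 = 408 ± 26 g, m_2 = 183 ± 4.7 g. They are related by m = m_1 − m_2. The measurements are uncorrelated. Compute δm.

Absolute uncertainties add in quadrature for a linear combination:
  (δm_1)² = 676;  (δm_2)² = 22.1
δm = √(698) = 26.4 g

26.4 g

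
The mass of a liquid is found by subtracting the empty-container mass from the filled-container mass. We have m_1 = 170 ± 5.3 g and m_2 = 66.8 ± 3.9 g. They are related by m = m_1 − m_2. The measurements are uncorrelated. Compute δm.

For a sum/difference, combine absolute errors in quadrature:
  (δm_1)² = 28.1;  (δm_2)² = 15.2
δm = √(43.3) = 6.58 g

6.58 g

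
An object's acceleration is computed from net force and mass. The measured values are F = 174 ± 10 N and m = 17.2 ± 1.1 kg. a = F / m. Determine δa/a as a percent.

8.60%

Relative error in a monomial: (δa/a)² = Σ (nᵢ · δxᵢ/xᵢ)².
  (1·δF/F)² = (1×0.0575)² = 0.00330;  (-1·δm/m)² = (-1×0.0640)² = 0.00409
δa/a = √(0.00739) = 0.0860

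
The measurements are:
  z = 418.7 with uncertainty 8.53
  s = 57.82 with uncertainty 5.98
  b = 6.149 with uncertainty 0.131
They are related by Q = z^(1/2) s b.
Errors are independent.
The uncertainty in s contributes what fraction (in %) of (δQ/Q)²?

95.0%

(δQ/Q)² = (½·δz/z)² + (1·δs/s)² + (1·δb/b)²
  z term: (0.5×0.0204)² = 0.000104
  s term: (1×0.103)² = 0.0107
  b term: (1×0.0213)² = 0.000454
Total = 0.0113. Share from s = 0.0107/0.0113 = 0.950.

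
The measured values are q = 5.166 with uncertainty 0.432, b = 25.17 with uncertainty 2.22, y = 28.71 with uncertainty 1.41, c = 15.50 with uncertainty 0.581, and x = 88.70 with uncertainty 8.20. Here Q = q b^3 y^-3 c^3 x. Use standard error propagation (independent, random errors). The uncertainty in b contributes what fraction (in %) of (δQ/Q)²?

(δQ/Q)² = (1·δq/q)² + (3·δb/b)² + (-3·δy/y)² + (3·δc/c)² + (1·δx/x)²
  q term: (1×0.0836)² = 0.00699
  b term: (3×0.0882)² = 0.0700
  y term: (-3×0.0491)² = 0.0217
  c term: (3×0.0375)² = 0.0126
  x term: (1×0.0924)² = 0.00855
Total = 0.120. Share from b = 0.0700/0.120 = 0.584.

58.4%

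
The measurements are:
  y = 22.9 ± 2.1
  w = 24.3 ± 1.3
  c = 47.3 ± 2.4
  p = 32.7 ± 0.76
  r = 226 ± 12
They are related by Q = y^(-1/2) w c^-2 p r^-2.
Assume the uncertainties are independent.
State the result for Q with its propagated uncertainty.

(1.45 ± 0.239) × 10^-6

Products/powers → add relative errors in quadrature, weighted by exponent:
  (−½·δy/y)² = (-0.5×0.0917)² = 0.00210;  (1·δw/w)² = (1×0.0535)² = 0.00286;  (-2·δc/c)² = (-2×0.0507)² = 0.0103;  (1·δp/p)² = (1×0.0232)² = 0.000540;  (-2·δr/r)² = (-2×0.0531)² = 0.0113
δQ/Q = √(0.0271) = 0.165
Q = 1.45e-06, so δQ = 0.165 × 1.45e-06 = 2.39e-07.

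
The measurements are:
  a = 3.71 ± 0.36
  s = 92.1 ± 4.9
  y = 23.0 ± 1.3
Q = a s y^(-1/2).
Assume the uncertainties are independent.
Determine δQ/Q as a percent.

11.4%

Q is a product of powers, so relative uncertainties combine in quadrature:
  (1·δa/a)² = (1×0.0970)² = 0.00942;  (1·δs/s)² = (1×0.0532)² = 0.00283;  (−½·δy/y)² = (-0.5×0.0565)² = 0.000799
δQ/Q = √(0.0130) = 0.114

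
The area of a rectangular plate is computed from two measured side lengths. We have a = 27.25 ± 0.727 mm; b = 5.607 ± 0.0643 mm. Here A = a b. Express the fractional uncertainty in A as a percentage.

2.90%

Each factor contributes (exponent × relative error)² to (δA/A)²:
  (1·δa/a)² = (1×0.0267)² = 0.000712;  (1·δb/b)² = (1×0.0115)² = 0.000132
δA/A = √(0.000843) = 0.0290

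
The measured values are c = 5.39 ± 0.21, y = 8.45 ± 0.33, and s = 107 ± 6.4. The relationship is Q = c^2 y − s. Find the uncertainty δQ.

Let p = c^2·y = 245. δp/p = √((2·δc/c)² + (1·δy/y)²) = √(0.00607 + 0.00153) = 0.0872, so δp = 21.4.
Q = p − s: δQ = √(δp² + δs²) = √(458 + 41.0) = 22.3

22.3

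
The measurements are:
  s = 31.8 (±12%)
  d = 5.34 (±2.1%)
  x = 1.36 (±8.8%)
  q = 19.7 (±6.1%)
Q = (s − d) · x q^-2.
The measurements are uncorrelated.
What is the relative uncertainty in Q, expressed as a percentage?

20.8%

Let u = s − d = 26.5. δu = √(δs² + δd²) = √(14.6 + 0.0126) = 3.82, so δu/u = 0.144.
Q is then a monomial in u, x, q:
δQ/Q = √((δu/u)² + (1·δx/x)² + (-2·δq/q)²) = √(0.0208 + 0.00774 + 0.0149) = 0.208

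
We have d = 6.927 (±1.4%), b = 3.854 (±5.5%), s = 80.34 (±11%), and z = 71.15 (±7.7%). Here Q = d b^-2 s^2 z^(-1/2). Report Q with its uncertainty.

Products/powers → add relative errors in quadrature, weighted by exponent:
  (1·δd/d)² = (1×0.0140)² = 0.000196;  (-2·δb/b)² = (-2×0.0550)² = 0.0121;  (2·δs/s)² = (2×0.110)² = 0.0484;  (−½·δz/z)² = (-0.5×0.0770)² = 0.00148
δQ/Q = √(0.0622) = 0.249
Q = 356.9, so δQ = 0.249 × 356.9 = 89.0.

356.9 ± 89.0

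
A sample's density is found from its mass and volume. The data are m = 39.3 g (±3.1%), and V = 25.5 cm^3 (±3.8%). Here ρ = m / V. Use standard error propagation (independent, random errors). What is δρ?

Relative error in a monomial: (δρ/ρ)² = Σ (nᵢ · δxᵢ/xᵢ)².
  (1·δm/m)² = (1×0.0310)² = 0.000961;  (-1·δV/V)² = (-1×0.0380)² = 0.00144
δρ/ρ = √(0.00241) = 0.0490
ρ = 1.54 g/cm^3, so δρ = 0.0490 × 1.54 = 0.0756 g/cm^3.

0.0756 g/cm^3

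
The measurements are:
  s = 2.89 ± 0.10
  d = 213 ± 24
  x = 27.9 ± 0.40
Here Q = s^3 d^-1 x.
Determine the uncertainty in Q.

Each factor contributes (exponent × relative error)² to (δQ/Q)²:
  (3·δs/s)² = (3×0.0346)² = 0.0108;  (-1·δd/d)² = (-1×0.113)² = 0.0127;  (1·δx/x)² = (1×0.0143)² = 0.000206
δQ/Q = √(0.0237) = 0.154
Q = 3.16, so δQ = 0.154 × 3.16 = 0.487.

0.487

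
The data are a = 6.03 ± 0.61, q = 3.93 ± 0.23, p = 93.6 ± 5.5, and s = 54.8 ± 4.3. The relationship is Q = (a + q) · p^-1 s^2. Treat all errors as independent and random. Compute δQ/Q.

0.180

Let u = a + q = 9.96. δu = √(δa² + δq²) = √(0.372 + 0.0529) = 0.652, so δu/u = 0.0655.
Q is then a monomial in u, p, s:
δQ/Q = √((δu/u)² + (-1·δp/p)² + (2·δs/s)²) = √(0.00428 + 0.00345 + 0.0246) = 0.180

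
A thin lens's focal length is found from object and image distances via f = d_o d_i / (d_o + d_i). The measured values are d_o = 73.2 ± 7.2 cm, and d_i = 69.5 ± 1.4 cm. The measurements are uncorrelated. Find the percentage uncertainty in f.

∂f/∂d_o = (d_i/(d_o+d_i))² = 0.237;  ∂f/∂d_i = (d_o/(d_o+d_i))² = 0.263
δf = √((∂f/∂d_o · δd_o)² + (∂f/∂d_i · δd_i)²) = √(2.92 + 0.136) = 1.75 cm
f = 35.7 cm, so δf/f = 1.75/35.7 = 0.0490.

4.90%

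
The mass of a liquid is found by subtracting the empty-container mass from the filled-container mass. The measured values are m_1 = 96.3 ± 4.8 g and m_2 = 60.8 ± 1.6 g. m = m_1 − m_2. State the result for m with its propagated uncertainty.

Sums and differences: (δm)² = Σ (cᵢ δxᵢ)².
  (δm_1)² = 23.0;  (δm_2)² = 2.56
δm = √(25.6) = 5.06 g
m = 35.5 g.

35.5 ± 5.06 g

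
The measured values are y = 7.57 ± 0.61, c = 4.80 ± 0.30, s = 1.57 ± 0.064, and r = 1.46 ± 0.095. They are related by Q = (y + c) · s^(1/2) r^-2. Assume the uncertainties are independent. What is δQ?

1.04

Let u = y + c = 12.4. δu = √(δy² + δc²) = √(0.372 + 0.0900) = 0.680, so δu/u = 0.0550.
Q is then a monomial in u, s, r:
δQ/Q = √((δu/u)² + (½·δs/s)² + (-2·δr/r)²) = √(0.00302 + 0.000415 + 0.0169) = 0.143
Q = 7.27, so δQ = 0.143 × 7.27 = 1.04.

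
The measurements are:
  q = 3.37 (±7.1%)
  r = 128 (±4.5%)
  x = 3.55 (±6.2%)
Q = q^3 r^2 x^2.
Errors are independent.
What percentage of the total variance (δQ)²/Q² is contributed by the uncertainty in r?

11.8%

(δQ/Q)² = (3·δq/q)² + (2·δr/r)² + (2·δx/x)²
  q term: (3×0.0710)² = 0.0454
  r term: (2×0.0450)² = 0.00810
  x term: (2×0.0620)² = 0.0154
Total = 0.0688. Share from r = 0.00810/0.0688 = 0.118.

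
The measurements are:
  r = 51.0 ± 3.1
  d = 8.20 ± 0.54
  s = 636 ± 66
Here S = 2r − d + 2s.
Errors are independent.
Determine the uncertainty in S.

132

Each term contributes (cᵢ δxᵢ)² to (δS)²:
  (2·δr)² = 38.4;  (δd)² = 0.292;  (2·δs)² = 17400
δS = √(17500) = 132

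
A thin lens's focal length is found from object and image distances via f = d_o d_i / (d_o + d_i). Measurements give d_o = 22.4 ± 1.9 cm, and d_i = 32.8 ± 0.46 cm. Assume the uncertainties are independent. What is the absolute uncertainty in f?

∂f/∂d_o = (d_i/(d_o+d_i))² = 0.353;  ∂f/∂d_i = (d_o/(d_o+d_i))² = 0.165
δf = √((∂f/∂d_o · δd_o)² + (∂f/∂d_i · δd_i)²) = √(0.450 + 0.00574) = 0.675 cm

0.675 cm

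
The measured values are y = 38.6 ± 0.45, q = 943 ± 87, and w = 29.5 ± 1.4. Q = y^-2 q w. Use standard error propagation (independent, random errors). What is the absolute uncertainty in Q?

1.99

Each factor contributes (exponent × relative error)² to (δQ/Q)²:
  (-2·δy/y)² = (-2×0.0117)² = 0.000544;  (1·δq/q)² = (1×0.0923)² = 0.00851;  (1·δw/w)² = (1×0.0475)² = 0.00225
δQ/Q = √(0.0113) = 0.106
Q = 18.7, so δQ = 0.106 × 18.7 = 1.99.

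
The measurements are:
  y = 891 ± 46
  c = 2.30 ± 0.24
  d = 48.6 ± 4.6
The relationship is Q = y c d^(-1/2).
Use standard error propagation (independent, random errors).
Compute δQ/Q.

For a monomial Q ∝ y, c, d^(-1/2), fractional errors add in quadrature:
  (1·δy/y)² = (1×0.0516)² = 0.00267;  (1·δc/c)² = (1×0.104)² = 0.0109;  (−½·δd/d)² = (-0.5×0.0947)² = 0.00224
δQ/Q = √(0.0158) = 0.126

0.126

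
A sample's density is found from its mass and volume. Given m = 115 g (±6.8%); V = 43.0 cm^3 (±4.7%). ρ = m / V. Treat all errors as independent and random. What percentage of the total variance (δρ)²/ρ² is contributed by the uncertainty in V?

32.3%

(δρ/ρ)² = (1·δm/m)² + (-1·δV/V)²
  m term: (1×0.0680)² = 0.00462
  V term: (-1×0.0470)² = 0.00221
Total = 0.00683. Share from V = 0.00221/0.00683 = 0.323.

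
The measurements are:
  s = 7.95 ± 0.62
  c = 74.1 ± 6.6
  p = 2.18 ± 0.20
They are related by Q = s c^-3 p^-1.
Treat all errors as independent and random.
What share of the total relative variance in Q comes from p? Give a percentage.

9.80%

(δQ/Q)² = (1·δs/s)² + (-3·δc/c)² + (-1·δp/p)²
  s term: (1×0.0780)² = 0.00608
  c term: (-3×0.0891)² = 0.0714
  p term: (-1×0.0917)² = 0.00842
Total = 0.0859. Share from p = 0.00842/0.0859 = 0.0980.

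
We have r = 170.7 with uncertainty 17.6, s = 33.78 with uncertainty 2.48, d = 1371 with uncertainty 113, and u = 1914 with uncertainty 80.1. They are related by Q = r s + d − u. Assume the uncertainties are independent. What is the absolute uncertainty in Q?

743

Let p = r·s = 5766. δp/p = √((1·δr/r)² + (1·δs/s)²) = √(0.0106 + 0.00539) = 0.127, so δp = 730.
Q = p + d − u: δQ = √(δp² + δd² + δu²) = √(5.33e+05 + 12800 + 6420) = 743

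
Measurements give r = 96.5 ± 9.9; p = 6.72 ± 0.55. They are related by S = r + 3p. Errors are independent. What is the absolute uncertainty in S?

10.0

Each term contributes (cᵢ δxᵢ)² to (δS)²:
  (δr)² = 98.0;  (3·δp)² = 2.72
δS = √(101) = 10.0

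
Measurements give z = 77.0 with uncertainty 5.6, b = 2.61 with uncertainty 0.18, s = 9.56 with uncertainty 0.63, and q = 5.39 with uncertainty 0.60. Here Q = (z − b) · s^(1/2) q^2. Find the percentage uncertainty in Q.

23.7%

Let u = z − b = 74.4. δu = √(δz² + δb²) = √(31.4 + 0.0324) = 5.60, so δu/u = 0.0753.
Q is then a monomial in u, s, q:
δQ/Q = √((δu/u)² + (½·δs/s)² + (2·δq/q)²) = √(0.00567 + 0.00109 + 0.0496) = 0.237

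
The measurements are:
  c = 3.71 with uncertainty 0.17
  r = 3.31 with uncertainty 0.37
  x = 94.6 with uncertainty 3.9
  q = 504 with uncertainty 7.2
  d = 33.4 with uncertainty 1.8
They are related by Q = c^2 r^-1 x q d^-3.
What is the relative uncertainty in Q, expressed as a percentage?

22.1%

For a monomial Q ∝ c^2, r^-1, x, q, d^-3, fractional errors add in quadrature:
  (2·δc/c)² = (2×0.0458)² = 0.00840;  (-1·δr/r)² = (-1×0.112)² = 0.0125;  (1·δx/x)² = (1×0.0412)² = 0.00170;  (1·δq/q)² = (1×0.0143)² = 0.000204;  (-3·δd/d)² = (-3×0.0539)² = 0.0261
δQ/Q = √(0.0489) = 0.221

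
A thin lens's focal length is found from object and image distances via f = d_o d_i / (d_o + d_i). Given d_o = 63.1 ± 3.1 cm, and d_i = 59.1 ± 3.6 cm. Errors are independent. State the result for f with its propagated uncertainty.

∂f/∂d_o = (d_i/(d_o+d_i))² = 0.234;  ∂f/∂d_i = (d_o/(d_o+d_i))² = 0.267
δf = √((∂f/∂d_o · δd_o)² + (∂f/∂d_i · δd_i)²) = √(0.526 + 0.921) = 1.20 cm
f = 30.5 cm.

30.5 ± 1.20 cm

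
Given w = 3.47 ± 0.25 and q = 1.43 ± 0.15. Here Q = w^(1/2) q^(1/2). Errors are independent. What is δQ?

For a monomial Q ∝ w^(1/2), q^(1/2), fractional errors add in quadrature:
  (½·δw/w)² = (0.5×0.0720)² = 0.00130;  (½·δq/q)² = (0.5×0.105)² = 0.00275
δQ/Q = √(0.00405) = 0.0636
Q = 2.23, so δQ = 0.0636 × 2.23 = 0.142.

0.142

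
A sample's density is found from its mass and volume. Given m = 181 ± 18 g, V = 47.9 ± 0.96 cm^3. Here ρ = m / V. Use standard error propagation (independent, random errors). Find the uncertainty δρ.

0.383 g/cm^3

ρ is a product of powers, so relative uncertainties combine in quadrature:
  (1·δm/m)² = (1×0.0994)² = 0.00989;  (-1·δV/V)² = (-1×0.0200)² = 0.000402
δρ/ρ = √(0.0103) = 0.101
ρ = 3.78 g/cm^3, so δρ = 0.101 × 3.78 = 0.383 g/cm^3.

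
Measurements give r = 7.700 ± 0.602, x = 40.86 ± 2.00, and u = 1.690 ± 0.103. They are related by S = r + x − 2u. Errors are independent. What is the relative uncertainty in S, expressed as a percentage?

4.65%

For a sum/difference, combine absolute errors in quadrature:
  (δr)² = 0.362;  (δx)² = 4.00;  (2·δu)² = 0.0424
δS = √(4.40) = 2.10
S = 45.18, so δS/S = 2.10/45.18 = 0.0465.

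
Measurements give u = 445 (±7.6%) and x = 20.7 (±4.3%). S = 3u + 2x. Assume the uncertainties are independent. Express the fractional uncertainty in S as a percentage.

Sums and differences: (δS)² = Σ (cᵢ δxᵢ)².
  (3·δu)² = 10300;  (2·δx)² = 3.17
δS = √(10300) = 101
S = 1380, so δS/S = 101/1380 = 0.0737.

7.37%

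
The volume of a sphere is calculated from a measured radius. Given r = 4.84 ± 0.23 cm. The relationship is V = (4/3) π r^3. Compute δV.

67.7 cm^3

V ∝ r^3, so δV/V = |3| · δr/r = 3 × 0.0475 = 0.143.
V = 475 cm^3, so δV = 0.143 × 475 = 67.7 cm^3.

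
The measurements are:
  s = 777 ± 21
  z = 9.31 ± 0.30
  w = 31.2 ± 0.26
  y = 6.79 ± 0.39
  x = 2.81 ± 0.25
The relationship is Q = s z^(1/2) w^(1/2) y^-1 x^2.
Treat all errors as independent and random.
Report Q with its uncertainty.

15400 ± 2920

For a monomial Q ∝ s, z^(1/2), w^(1/2), y^-1, x^2, fractional errors add in quadrature:
  (1·δs/s)² = (1×0.0270)² = 0.000730;  (½·δz/z)² = (0.5×0.0322)² = 0.000260;  (½·δw/w)² = (0.5×0.00833)² = 1.74e-05;  (-1·δy/y)² = (-1×0.0574)² = 0.00330;  (2·δx/x)² = (2×0.0890)² = 0.0317
δQ/Q = √(0.0360) = 0.190
Q = 15400, so δQ = 0.190 × 15400 = 2920.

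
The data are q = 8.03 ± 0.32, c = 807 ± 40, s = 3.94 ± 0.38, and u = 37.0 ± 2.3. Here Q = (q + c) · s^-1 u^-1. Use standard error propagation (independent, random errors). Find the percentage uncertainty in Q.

12.5%

Let w = q + c = 815. δw = √(δq² + δc²) = √(0.102 + 1600) = 40.0, so δw/w = 0.0491.
Q is then a monomial in w, s, u:
δQ/Q = √((δw/w)² + (-1·δs/s)² + (-1·δu/u)²) = √(0.00241 + 0.00930 + 0.00386) = 0.125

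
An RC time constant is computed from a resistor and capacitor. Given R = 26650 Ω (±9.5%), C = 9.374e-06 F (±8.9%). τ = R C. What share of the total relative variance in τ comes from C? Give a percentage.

(δτ/τ)² = (1·δR/R)² + (1·δC/C)²
  R term: (1×0.0950)² = 0.00903
  C term: (1×0.0890)² = 0.00792
Total = 0.0169. Share from C = 0.00792/0.0169 = 0.467.

46.7%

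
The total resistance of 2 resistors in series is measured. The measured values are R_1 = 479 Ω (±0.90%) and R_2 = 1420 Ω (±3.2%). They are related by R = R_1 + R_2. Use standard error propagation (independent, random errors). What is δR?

Sums and differences: (δR)² = Σ (cᵢ δxᵢ)².
  (δR_1)² = 18.6;  (δR_2)² = 2060
δR = √(2080) = 45.6 Ω

45.6 Ω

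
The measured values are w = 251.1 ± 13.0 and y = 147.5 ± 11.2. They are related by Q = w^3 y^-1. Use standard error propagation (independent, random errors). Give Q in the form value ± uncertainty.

107300 ± 18600

Products/powers → add relative errors in quadrature, weighted by exponent:
  (3·δw/w)² = (3×0.0518)² = 0.0241;  (-1·δy/y)² = (-1×0.0759)² = 0.00577
δQ/Q = √(0.0299) = 0.173
Q = 107300, so δQ = 0.173 × 107300 = 18600.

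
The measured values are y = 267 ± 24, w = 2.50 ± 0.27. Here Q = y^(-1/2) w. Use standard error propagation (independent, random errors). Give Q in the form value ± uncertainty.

0.153 ± 0.0179

For a monomial Q ∝ y^(-1/2), w, fractional errors add in quadrature:
  (−½·δy/y)² = (-0.5×0.0899)² = 0.00202;  (1·δw/w)² = (1×0.108)² = 0.0117
δQ/Q = √(0.0137) = 0.117
Q = 0.153, so δQ = 0.117 × 0.153 = 0.0179.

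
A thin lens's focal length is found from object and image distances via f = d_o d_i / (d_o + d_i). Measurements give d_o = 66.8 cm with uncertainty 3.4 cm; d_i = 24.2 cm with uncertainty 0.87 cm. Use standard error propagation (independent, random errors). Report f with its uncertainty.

17.8 ± 0.527 cm

∂f/∂d_o = (d_i/(d_o+d_i))² = 0.0707;  ∂f/∂d_i = (d_o/(d_o+d_i))² = 0.539
δf = √((∂f/∂d_o · δd_o)² + (∂f/∂d_i · δd_i)²) = √(0.0578 + 0.220) = 0.527 cm
f = 17.8 cm.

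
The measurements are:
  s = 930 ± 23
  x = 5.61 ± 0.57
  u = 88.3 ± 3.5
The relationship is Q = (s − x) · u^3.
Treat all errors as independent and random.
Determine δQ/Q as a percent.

12.1%

Let w = s − x = 924. δw = √(δs² + δx²) = √(529 + 0.325) = 23.0, so δw/w = 0.0249.
Q is then a monomial in w, u:
δQ/Q = √((δw/w)² + (3·δu/u)²) = √(0.000619 + 0.0141) = 0.121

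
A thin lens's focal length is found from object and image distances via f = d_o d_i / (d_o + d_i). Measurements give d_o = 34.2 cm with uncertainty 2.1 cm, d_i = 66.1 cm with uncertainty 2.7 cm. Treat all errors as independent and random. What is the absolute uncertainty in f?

0.965 cm

∂f/∂d_o = (d_i/(d_o+d_i))² = 0.434;  ∂f/∂d_i = (d_o/(d_o+d_i))² = 0.116
δf = √((∂f/∂d_o · δd_o)² + (∂f/∂d_i · δd_i)²) = √(0.832 + 0.0985) = 0.965 cm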